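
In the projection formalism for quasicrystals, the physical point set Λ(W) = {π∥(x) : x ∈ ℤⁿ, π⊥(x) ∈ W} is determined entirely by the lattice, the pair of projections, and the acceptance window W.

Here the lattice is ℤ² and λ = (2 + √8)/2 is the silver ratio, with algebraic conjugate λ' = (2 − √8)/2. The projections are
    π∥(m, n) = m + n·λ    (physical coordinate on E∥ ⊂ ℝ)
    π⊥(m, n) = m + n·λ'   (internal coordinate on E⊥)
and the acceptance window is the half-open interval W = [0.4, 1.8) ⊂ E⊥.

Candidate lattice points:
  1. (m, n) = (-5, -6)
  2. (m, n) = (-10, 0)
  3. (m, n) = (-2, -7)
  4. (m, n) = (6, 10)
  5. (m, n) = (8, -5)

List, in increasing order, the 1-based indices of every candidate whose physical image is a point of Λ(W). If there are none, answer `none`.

Numerically λ ≈ 2.414214 and λ' = −1/λ ≈ -0.414214.
#1 (-5,-6): internal coord -5 + (-6)·λ' = -2.514719; -2.514719 ∉ [0.4, 1.8) → out
#2 (-10,0): internal coord -10 + (0)·λ' = -10.000000; -10.000000 ∉ [0.4, 1.8) → out
#3 (-2,-7): internal coord -2 + (-7)·λ' = +0.899495; +0.899495 ∈ [0.4, 1.8) → IN Λ
#4 (6,10): internal coord 6 + (10)·λ' = +1.857864; +1.857864 ∉ [0.4, 1.8) → out
#5 (8,-5): internal coord 8 + (-5)·λ' = +10.071068; +10.071068 ∉ [0.4, 1.8) → out

3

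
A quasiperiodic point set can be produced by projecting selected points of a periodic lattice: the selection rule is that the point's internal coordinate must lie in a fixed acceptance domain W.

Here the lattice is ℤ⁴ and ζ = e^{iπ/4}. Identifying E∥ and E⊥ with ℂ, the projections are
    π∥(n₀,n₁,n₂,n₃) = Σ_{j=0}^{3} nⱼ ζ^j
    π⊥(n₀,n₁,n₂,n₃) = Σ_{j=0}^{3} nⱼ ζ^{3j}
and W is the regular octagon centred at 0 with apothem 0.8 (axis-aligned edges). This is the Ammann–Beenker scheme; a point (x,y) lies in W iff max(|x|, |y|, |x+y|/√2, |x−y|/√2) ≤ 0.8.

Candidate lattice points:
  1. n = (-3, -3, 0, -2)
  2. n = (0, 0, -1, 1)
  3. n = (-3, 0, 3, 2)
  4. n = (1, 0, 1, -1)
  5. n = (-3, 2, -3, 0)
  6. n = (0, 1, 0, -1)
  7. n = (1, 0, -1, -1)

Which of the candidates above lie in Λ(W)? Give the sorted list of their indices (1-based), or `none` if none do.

π⊥(n) = n₀ + n₁ζ³ + n₂ζ⁶ + n₃ζ⁹ where ζ = e^{iπ/4}.
candidate 1: n = (-3, -3, 0, -2) → π⊥ ≈ (-2.2929, -3.5355); max(|x|,|y|,|x±y|/√2) = 4.1213 > 0.8 ⇒ ∉ W
candidate 2: n = (0, 0, -1, 1) → π⊥ ≈ (+0.7071, +1.7071); max(|x|,|y|,|x±y|/√2) = 1.7071 > 0.8 ⇒ ∉ W
candidate 3: n = (-3, 0, 3, 2) → π⊥ ≈ (-1.5858, -1.5858); max(|x|,|y|,|x±y|/√2) = 2.2426 > 0.8 ⇒ ∉ W
candidate 4: n = (1, 0, 1, -1) → π⊥ ≈ (+0.2929, -1.7071); max(|x|,|y|,|x±y|/√2) = 1.7071 > 0.8 ⇒ ∉ W
candidate 5: n = (-3, 2, -3, 0) → π⊥ ≈ (-4.4142, +4.4142); max(|x|,|y|,|x±y|/√2) = 6.2426 > 0.8 ⇒ ∉ W
candidate 6: n = (0, 1, 0, -1) → π⊥ ≈ (-1.4142, +0.0000); max(|x|,|y|,|x±y|/√2) = 1.4142 > 0.8 ⇒ ∉ W
candidate 7: n = (1, 0, -1, -1) → π⊥ ≈ (+0.2929, +0.2929); max(|x|,|y|,|x±y|/√2) = 0.4142 ≤ 0.8 ⇒ ∈ W

7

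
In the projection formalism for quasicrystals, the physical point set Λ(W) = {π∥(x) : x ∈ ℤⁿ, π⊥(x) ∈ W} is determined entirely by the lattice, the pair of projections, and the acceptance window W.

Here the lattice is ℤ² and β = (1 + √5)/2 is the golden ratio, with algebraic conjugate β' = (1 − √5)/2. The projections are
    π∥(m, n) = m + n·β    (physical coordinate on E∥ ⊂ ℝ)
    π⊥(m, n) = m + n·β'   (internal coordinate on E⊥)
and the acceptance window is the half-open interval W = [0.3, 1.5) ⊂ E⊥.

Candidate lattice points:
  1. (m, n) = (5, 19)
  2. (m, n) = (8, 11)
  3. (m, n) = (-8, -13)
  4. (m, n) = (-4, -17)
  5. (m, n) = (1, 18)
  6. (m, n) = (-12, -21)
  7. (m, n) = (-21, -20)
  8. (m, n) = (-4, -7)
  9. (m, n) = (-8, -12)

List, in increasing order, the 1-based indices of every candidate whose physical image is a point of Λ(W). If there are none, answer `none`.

Compute β' = (1−√5)/2 = -0.61803, so π⊥(m,n) = m -0.61803·n.
#1 (5,19): internal coord 5 + (19)·β' = -6.74265; -6.74265 ∉ [0.3, 1.5) → out
#2 (8,11): internal coord 8 + (11)·β' = +1.20163; +1.20163 ∈ [0.3, 1.5) → IN Λ
#3 (-8,-13): internal coord -8 + (-13)·β' = +0.03444; +0.03444 ∉ [0.3, 1.5) → out
#4 (-4,-17): internal coord -4 + (-17)·β' = +6.50658; +6.50658 ∉ [0.3, 1.5) → out
#5 (1,18): internal coord 1 + (18)·β' = -10.12461; -10.12461 ∉ [0.3, 1.5) → out
#6 (-12,-21): internal coord -12 + (-21)·β' = +0.97871; +0.97871 ∈ [0.3, 1.5) → IN Λ
#7 (-21,-20): internal coord -21 + (-20)·β' = -8.63932; -8.63932 ∉ [0.3, 1.5) → out
#8 (-4,-7): internal coord -4 + (-7)·β' = +0.32624; +0.32624 ∈ [0.3, 1.5) → IN Λ
#9 (-8,-12): internal coord -8 + (-12)·β' = -0.58359; -0.58359 ∉ [0.3, 1.5) → out

2, 6, 8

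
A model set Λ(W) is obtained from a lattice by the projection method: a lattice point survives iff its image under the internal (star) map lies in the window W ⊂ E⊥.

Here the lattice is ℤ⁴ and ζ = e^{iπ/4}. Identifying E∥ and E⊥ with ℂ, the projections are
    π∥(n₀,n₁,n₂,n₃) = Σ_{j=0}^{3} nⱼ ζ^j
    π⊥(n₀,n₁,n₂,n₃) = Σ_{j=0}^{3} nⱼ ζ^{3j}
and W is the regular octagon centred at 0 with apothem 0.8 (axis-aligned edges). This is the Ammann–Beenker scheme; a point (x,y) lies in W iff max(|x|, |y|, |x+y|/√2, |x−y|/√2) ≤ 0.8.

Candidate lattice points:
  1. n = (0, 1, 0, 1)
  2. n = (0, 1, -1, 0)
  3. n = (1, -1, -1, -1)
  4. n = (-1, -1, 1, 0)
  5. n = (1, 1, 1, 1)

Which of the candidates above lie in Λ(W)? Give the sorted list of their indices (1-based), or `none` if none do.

Internal map: ζ^{3j} for j=0..3 gives (1,0), (−√2/2,√2/2), (0,−1), (√2/2,√2/2).
#1 (0, 1, 0, 1): internal (0.00000, 1.41421); octagon support 1.41421 vs apothem 0.8 → ∉ W
#2 (0, 1, -1, 0): internal (-0.70711, 1.70711); octagon support 1.70711 vs apothem 0.8 → ∉ W
#3 (1, -1, -1, -1): internal (1.00000, -0.41421); octagon support 1.00000 vs apothem 0.8 → ∉ W
#4 (-1, -1, 1, 0): internal (-0.29289, -1.70711); octagon support 1.70711 vs apothem 0.8 → ∉ W
#5 (1, 1, 1, 1): internal (1.00000, 0.41421); octagon support 1.00000 vs apothem 0.8 → ∉ W

none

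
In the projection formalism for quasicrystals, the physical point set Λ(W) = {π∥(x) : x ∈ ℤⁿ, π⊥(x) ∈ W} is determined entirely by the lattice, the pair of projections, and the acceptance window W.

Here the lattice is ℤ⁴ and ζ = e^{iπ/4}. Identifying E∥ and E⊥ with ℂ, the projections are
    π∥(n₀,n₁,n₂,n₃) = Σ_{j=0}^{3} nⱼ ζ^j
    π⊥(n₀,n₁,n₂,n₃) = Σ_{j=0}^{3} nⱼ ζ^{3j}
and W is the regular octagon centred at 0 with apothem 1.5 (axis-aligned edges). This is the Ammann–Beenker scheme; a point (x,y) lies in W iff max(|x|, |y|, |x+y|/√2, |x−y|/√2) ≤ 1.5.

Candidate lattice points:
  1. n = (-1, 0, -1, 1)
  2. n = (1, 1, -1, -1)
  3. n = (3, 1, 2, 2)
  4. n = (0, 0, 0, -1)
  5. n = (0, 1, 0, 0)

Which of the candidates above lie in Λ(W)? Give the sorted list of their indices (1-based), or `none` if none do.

π⊥(n) = n₀ + n₁ζ³ + n₂ζ⁶ + n₃ζ⁹ where ζ = e^{iπ/4}.
#1 (-1, 0, -1, 1): internal (-0.29289, 1.70711); octagon support 1.70711 vs apothem 1.5 → ∉ W
#2 (1, 1, -1, -1): internal (-0.41421, 1.00000); octagon support 1.00000 vs apothem 1.5 → ∈ W
#3 (3, 1, 2, 2): internal (3.70711, 0.12132); octagon support 3.70711 vs apothem 1.5 → ∉ W
#4 (0, 0, 0, -1): internal (-0.70711, -0.70711); octagon support 1.00000 vs apothem 1.5 → ∈ W
#5 (0, 1, 0, 0): internal (-0.70711, 0.70711); octagon support 1.00000 vs apothem 1.5 → ∈ W

2, 4, 5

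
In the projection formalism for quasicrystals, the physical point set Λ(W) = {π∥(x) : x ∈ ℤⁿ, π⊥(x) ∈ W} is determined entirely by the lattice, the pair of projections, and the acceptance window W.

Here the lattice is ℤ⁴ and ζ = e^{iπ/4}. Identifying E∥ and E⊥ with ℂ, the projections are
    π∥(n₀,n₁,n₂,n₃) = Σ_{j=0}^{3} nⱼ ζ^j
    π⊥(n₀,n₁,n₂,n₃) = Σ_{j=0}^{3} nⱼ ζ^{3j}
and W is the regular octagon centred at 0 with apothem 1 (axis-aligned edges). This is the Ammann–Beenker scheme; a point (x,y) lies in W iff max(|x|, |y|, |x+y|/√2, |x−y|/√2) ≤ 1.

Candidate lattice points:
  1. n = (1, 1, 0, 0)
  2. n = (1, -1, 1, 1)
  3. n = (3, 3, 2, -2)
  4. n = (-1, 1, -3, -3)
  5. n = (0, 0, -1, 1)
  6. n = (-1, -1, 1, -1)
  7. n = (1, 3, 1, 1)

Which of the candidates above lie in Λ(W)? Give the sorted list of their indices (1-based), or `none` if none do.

With ζ = e^{iπ/4} the internal vectors are ζ^0,ζ^3,ζ^6,ζ^9.
candidate 1: n = (1, 1, 0, 0) → π⊥ ≈ (+0.2929, +0.7071); max(|x|,|y|,|x±y|/√2) = 0.7071 ≤ 1 ⇒ ∈ W
candidate 2: n = (1, -1, 1, 1) → π⊥ ≈ (+2.4142, -1.0000); max(|x|,|y|,|x±y|/√2) = 2.4142 > 1 ⇒ ∉ W
candidate 3: n = (3, 3, 2, -2) → π⊥ ≈ (-0.5355, -1.2929); max(|x|,|y|,|x±y|/√2) = 1.2929 > 1 ⇒ ∉ W
candidate 4: n = (-1, 1, -3, -3) → π⊥ ≈ (-3.8284, +1.5858); max(|x|,|y|,|x±y|/√2) = 3.8284 > 1 ⇒ ∉ W
candidate 5: n = (0, 0, -1, 1) → π⊥ ≈ (+0.7071, +1.7071); max(|x|,|y|,|x±y|/√2) = 1.7071 > 1 ⇒ ∉ W
candidate 6: n = (-1, -1, 1, -1) → π⊥ ≈ (-1.0000, -2.4142); max(|x|,|y|,|x±y|/√2) = 2.4142 > 1 ⇒ ∉ W
candidate 7: n = (1, 3, 1, 1) → π⊥ ≈ (-0.4142, +1.8284); max(|x|,|y|,|x±y|/√2) = 1.8284 > 1 ⇒ ∉ W

1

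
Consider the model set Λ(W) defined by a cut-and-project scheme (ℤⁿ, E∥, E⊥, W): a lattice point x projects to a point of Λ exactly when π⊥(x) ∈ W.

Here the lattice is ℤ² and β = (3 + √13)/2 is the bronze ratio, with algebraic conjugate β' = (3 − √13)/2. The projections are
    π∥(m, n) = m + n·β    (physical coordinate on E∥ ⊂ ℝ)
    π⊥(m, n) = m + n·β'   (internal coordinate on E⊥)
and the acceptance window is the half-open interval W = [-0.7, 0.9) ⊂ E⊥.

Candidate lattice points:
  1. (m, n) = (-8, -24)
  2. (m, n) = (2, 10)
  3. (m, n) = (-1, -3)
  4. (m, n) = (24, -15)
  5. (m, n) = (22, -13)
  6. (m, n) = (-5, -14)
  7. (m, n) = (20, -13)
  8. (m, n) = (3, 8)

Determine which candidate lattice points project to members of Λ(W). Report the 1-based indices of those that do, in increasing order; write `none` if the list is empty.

3, 8

β' = (3−√13)/2 ≈ -0.302776.
[1] lift (-8,-24): star map gives -0.733385; window check -0.7 ≤ -0.733385 < 0.9 is false → out
[2] lift (2,10): star map gives -1.027756; window check -0.7 ≤ -1.027756 < 0.9 is false → out
[3] lift (-1,-3): star map gives -0.091673; window check -0.7 ≤ -0.091673 < 0.9 is true → IN Λ
[4] lift (24,-15): star map gives 28.541635; window check -0.7 ≤ 28.541635 < 0.9 is false → out
[5] lift (22,-13): star map gives 25.936083; window check -0.7 ≤ 25.936083 < 0.9 is false → out
[6] lift (-5,-14): star map gives -0.761141; window check -0.7 ≤ -0.761141 < 0.9 is false → out
[7] lift (20,-13): star map gives 23.936083; window check -0.7 ≤ 23.936083 < 0.9 is false → out
[8] lift (3,8): star map gives 0.577795; window check -0.7 ≤ 0.577795 < 0.9 is true → IN Λ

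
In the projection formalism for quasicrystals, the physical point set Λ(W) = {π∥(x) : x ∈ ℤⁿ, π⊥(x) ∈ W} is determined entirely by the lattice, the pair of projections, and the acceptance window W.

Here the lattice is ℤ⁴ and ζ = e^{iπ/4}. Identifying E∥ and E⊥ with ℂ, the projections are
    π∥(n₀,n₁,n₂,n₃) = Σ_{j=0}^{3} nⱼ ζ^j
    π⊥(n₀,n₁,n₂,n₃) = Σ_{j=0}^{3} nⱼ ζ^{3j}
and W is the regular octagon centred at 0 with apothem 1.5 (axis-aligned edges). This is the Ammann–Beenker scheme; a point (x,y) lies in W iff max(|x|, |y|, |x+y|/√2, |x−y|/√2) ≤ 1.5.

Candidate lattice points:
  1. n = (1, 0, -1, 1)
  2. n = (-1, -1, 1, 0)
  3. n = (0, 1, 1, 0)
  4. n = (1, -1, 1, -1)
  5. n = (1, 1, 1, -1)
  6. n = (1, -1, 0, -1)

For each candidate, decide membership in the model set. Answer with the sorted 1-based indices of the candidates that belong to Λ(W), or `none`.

3, 5

π⊥(n) = n₀ + n₁ζ³ + n₂ζ⁶ + n₃ζ⁹ where ζ = e^{iπ/4}.
candidate 1: n = (1, 0, -1, 1) → π⊥ ≈ (+1.70711, +1.70711); max(|x|,|y|,|x±y|/√2) = 2.41421 > 1.5 ⇒ ∉ W
candidate 2: n = (-1, -1, 1, 0) → π⊥ ≈ (-0.29289, -1.70711); max(|x|,|y|,|x±y|/√2) = 1.70711 > 1.5 ⇒ ∉ W
candidate 3: n = (0, 1, 1, 0) → π⊥ ≈ (-0.70711, -0.29289); max(|x|,|y|,|x±y|/√2) = 0.70711 ≤ 1.5 ⇒ ∈ W
candidate 4: n = (1, -1, 1, -1) → π⊥ ≈ (+1.00000, -2.41421); max(|x|,|y|,|x±y|/√2) = 2.41421 > 1.5 ⇒ ∉ W
candidate 5: n = (1, 1, 1, -1) → π⊥ ≈ (-0.41421, -1.00000); max(|x|,|y|,|x±y|/√2) = 1.00000 ≤ 1.5 ⇒ ∈ W
candidate 6: n = (1, -1, 0, -1) → π⊥ ≈ (+1.00000, -1.41421); max(|x|,|y|,|x±y|/√2) = 1.70711 > 1.5 ⇒ ∉ W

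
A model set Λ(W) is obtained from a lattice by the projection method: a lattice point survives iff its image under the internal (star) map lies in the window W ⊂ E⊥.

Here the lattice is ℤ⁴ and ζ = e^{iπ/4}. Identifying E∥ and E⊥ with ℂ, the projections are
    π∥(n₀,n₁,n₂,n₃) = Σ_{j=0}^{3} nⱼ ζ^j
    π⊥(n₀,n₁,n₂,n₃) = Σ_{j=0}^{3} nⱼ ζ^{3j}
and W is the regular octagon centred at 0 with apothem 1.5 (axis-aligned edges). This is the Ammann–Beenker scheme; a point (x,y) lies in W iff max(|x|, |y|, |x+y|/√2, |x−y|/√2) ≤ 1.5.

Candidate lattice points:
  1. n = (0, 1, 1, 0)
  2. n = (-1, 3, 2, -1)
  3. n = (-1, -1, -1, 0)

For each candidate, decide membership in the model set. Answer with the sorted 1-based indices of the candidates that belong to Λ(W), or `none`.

With ζ = e^{iπ/4} the internal vectors are ζ^0,ζ^3,ζ^6,ζ^9.
candidate 1: n = (0, 1, 1, 0) → π⊥ ≈ (-0.707107, -0.292893); max(|x|,|y|,|x±y|/√2) = 0.707107 ≤ 1.5 ⇒ ∈ W
candidate 2: n = (-1, 3, 2, -1) → π⊥ ≈ (-3.828427, -0.585786); max(|x|,|y|,|x±y|/√2) = 3.828427 > 1.5 ⇒ ∉ W
candidate 3: n = (-1, -1, -1, 0) → π⊥ ≈ (-0.292893, +0.292893); max(|x|,|y|,|x±y|/√2) = 0.414214 ≤ 1.5 ⇒ ∈ W

1, 3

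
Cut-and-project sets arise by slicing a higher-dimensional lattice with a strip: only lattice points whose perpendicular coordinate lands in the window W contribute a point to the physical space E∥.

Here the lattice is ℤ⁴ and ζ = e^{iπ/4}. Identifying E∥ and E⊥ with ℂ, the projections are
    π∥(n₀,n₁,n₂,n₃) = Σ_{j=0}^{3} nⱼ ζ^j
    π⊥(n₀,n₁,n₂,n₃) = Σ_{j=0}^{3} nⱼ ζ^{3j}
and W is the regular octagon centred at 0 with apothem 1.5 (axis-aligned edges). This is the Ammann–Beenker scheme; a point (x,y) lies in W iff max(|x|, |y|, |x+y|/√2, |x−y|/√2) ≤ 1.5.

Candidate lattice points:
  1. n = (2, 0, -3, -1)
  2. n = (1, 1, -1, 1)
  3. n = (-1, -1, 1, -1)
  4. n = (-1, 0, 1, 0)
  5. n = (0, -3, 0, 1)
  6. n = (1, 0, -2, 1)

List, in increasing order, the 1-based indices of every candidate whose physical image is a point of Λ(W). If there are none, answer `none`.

Internal map: ζ^{3j} for j=0..3 gives (1,0), (−√2/2,√2/2), (0,−1), (√2/2,√2/2).
#1 (2, 0, -3, -1): internal (1.2929, 2.2929); octagon support 2.5355 vs apothem 1.5 → ∉ W
#2 (1, 1, -1, 1): internal (1.0000, 2.4142); octagon support 2.4142 vs apothem 1.5 → ∉ W
#3 (-1, -1, 1, -1): internal (-1.0000, -2.4142); octagon support 2.4142 vs apothem 1.5 → ∉ W
#4 (-1, 0, 1, 0): internal (-1.0000, -1.0000); octagon support 1.4142 vs apothem 1.5 → ∈ W
#5 (0, -3, 0, 1): internal (2.8284, -1.4142); octagon support 3.0000 vs apothem 1.5 → ∉ W
#6 (1, 0, -2, 1): internal (1.7071, 2.7071); octagon support 3.1213 vs apothem 1.5 → ∉ W

4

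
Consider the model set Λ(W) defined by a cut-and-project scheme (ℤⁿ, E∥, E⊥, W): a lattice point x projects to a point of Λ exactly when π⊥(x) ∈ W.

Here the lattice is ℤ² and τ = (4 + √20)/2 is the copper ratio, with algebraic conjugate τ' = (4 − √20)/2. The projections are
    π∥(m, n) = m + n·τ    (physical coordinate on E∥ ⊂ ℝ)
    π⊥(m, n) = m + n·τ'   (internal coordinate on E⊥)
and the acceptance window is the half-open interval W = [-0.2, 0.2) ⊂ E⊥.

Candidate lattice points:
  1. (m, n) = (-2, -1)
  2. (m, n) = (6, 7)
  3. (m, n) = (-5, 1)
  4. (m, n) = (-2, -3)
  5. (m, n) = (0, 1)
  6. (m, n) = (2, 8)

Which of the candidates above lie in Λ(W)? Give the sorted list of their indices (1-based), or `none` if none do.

6

Compute τ' = (4−√20)/2 = -0.23607, so π⊥(m,n) = m -0.23607·n.
candidate 1: (m,n)=(-2,-1) → π∥ = -2-1·τ ≈ -6.23607, π⊥ = -2-1·τ' ≈ -1.76393 ∉ [-0.2, 0.2) ⇒ out
candidate 2: (m,n)=(6,7) → π∥ = 6+7·τ ≈ 35.65248, π⊥ = 6+7·τ' ≈ 4.34752 ∉ [-0.2, 0.2) ⇒ out
candidate 3: (m,n)=(-5,1) → π∥ = -5+1·τ ≈ -0.76393, π⊥ = -5+1·τ' ≈ -5.23607 ∉ [-0.2, 0.2) ⇒ out
candidate 4: (m,n)=(-2,-3) → π∥ = -2-3·τ ≈ -14.70820, π⊥ = -2-3·τ' ≈ -1.29180 ∉ [-0.2, 0.2) ⇒ out
candidate 5: (m,n)=(0,1) → π∥ = 0+1·τ ≈ 4.23607, π⊥ = 0+1·τ' ≈ -0.23607 ∉ [-0.2, 0.2) ⇒ out
candidate 6: (m,n)=(2,8) → π∥ = 2+8·τ ≈ 35.88854, π⊥ = 2+8·τ' ≈ 0.11146 ∈ [-0.2, 0.2) ⇒ IN Λ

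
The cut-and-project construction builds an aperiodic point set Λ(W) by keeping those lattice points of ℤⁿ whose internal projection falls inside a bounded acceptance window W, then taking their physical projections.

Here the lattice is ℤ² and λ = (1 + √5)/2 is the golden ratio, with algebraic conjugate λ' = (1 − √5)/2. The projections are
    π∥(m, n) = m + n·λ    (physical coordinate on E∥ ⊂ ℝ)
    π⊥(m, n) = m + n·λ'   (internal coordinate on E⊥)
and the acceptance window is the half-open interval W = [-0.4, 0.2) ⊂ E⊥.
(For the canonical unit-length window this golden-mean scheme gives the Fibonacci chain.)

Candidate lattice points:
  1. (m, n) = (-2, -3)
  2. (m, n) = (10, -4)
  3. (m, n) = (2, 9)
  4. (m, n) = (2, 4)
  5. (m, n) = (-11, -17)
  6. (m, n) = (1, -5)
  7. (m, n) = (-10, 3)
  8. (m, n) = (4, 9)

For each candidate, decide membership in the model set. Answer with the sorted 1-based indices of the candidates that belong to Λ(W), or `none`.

Numerically λ ≈ 1.618034 and λ' = −1/λ ≈ -0.618034.
[1] lift (-2,-3): star map gives -0.145898; window check -0.4 ≤ -0.145898 < 0.2 is true → IN Λ
[2] lift (10,-4): star map gives 12.472136; window check -0.4 ≤ 12.472136 < 0.2 is false → out
[3] lift (2,9): star map gives -3.562306; window check -0.4 ≤ -3.562306 < 0.2 is false → out
[4] lift (2,4): star map gives -0.472136; window check -0.4 ≤ -0.472136 < 0.2 is false → out
[5] lift (-11,-17): star map gives -0.493422; window check -0.4 ≤ -0.493422 < 0.2 is false → out
[6] lift (1,-5): star map gives 4.090170; window check -0.4 ≤ 4.090170 < 0.2 is false → out
[7] lift (-10,3): star map gives -11.854102; window check -0.4 ≤ -11.854102 < 0.2 is false → out
[8] lift (4,9): star map gives -1.562306; window check -0.4 ≤ -1.562306 < 0.2 is false → out

1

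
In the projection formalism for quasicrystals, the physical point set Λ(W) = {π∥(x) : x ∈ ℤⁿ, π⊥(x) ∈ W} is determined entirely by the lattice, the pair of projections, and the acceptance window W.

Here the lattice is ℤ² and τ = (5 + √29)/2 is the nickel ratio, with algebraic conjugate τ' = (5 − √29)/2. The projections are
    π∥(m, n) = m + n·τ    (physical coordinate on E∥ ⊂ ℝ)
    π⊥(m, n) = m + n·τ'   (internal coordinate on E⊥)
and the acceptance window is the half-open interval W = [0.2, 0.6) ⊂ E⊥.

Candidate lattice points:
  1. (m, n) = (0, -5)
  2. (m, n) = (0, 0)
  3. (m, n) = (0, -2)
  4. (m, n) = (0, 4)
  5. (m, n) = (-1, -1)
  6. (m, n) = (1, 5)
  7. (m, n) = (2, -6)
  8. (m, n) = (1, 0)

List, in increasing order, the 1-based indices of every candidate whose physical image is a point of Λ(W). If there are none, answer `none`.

Numerically τ ≈ 5.1926 and τ' = −1/τ ≈ -0.1926.
candidate 1: (m,n)=(0,-5) → π∥ = 0-5·τ ≈ -25.9629, π⊥ = 0-5·τ' ≈ 0.9629 ∉ [0.2, 0.6) ⇒ out
candidate 2: (m,n)=(0,0) → π∥ = 0+0·τ ≈ 0.0000, π⊥ = 0+0·τ' ≈ 0.0000 ∉ [0.2, 0.6) ⇒ out
candidate 3: (m,n)=(0,-2) → π∥ = 0-2·τ ≈ -10.3852, π⊥ = 0-2·τ' ≈ 0.3852 ∈ [0.2, 0.6) ⇒ IN Λ
candidate 4: (m,n)=(0,4) → π∥ = 0+4·τ ≈ 20.7703, π⊥ = 0+4·τ' ≈ -0.7703 ∉ [0.2, 0.6) ⇒ out
candidate 5: (m,n)=(-1,-1) → π∥ = -1-1·τ ≈ -6.1926, π⊥ = -1-1·τ' ≈ -0.8074 ∉ [0.2, 0.6) ⇒ out
candidate 6: (m,n)=(1,5) → π∥ = 1+5·τ ≈ 26.9629, π⊥ = 1+5·τ' ≈ 0.0371 ∉ [0.2, 0.6) ⇒ out
candidate 7: (m,n)=(2,-6) → π∥ = 2-6·τ ≈ -29.1555, π⊥ = 2-6·τ' ≈ 3.1555 ∉ [0.2, 0.6) ⇒ out
candidate 8: (m,n)=(1,0) → π∥ = 1+0·τ ≈ 1.0000, π⊥ = 1+0·τ' ≈ 1.0000 ∉ [0.2, 0.6) ⇒ out

3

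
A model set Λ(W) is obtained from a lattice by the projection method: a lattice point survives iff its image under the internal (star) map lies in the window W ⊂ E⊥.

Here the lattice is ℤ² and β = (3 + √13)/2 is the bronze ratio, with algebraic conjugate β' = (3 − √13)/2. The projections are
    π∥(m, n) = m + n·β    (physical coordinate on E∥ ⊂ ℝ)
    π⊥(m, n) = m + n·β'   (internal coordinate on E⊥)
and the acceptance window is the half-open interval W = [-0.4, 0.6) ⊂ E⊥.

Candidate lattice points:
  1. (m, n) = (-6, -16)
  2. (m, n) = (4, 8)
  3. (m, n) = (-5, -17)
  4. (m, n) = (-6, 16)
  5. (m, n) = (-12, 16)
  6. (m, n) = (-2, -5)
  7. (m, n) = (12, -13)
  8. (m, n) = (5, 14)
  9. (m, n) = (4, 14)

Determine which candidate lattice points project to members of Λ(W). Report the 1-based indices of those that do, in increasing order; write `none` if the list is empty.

β' = (3−√13)/2 ≈ -0.302776.
candidate 1: (m,n)=(-6,-16) → π∥ = -6-16·β ≈ -58.844410, π⊥ = -6-16·β' ≈ -1.155590 ∉ [-0.4, 0.6) ⇒ out
candidate 2: (m,n)=(4,8) → π∥ = 4+8·β ≈ 30.422205, π⊥ = 4+8·β' ≈ 1.577795 ∉ [-0.4, 0.6) ⇒ out
candidate 3: (m,n)=(-5,-17) → π∥ = -5-17·β ≈ -61.147186, π⊥ = -5-17·β' ≈ 0.147186 ∈ [-0.4, 0.6) ⇒ IN Λ
candidate 4: (m,n)=(-6,16) → π∥ = -6+16·β ≈ 46.844410, π⊥ = -6+16·β' ≈ -10.844410 ∉ [-0.4, 0.6) ⇒ out
candidate 5: (m,n)=(-12,16) → π∥ = -12+16·β ≈ 40.844410, π⊥ = -12+16·β' ≈ -16.844410 ∉ [-0.4, 0.6) ⇒ out
candidate 6: (m,n)=(-2,-5) → π∥ = -2-5·β ≈ -18.513878, π⊥ = -2-5·β' ≈ -0.486122 ∉ [-0.4, 0.6) ⇒ out
candidate 7: (m,n)=(12,-13) → π∥ = 12-13·β ≈ -30.936083, π⊥ = 12-13·β' ≈ 15.936083 ∉ [-0.4, 0.6) ⇒ out
candidate 8: (m,n)=(5,14) → π∥ = 5+14·β ≈ 51.238859, π⊥ = 5+14·β' ≈ 0.761141 ∉ [-0.4, 0.6) ⇒ out
candidate 9: (m,n)=(4,14) → π∥ = 4+14·β ≈ 50.238859, π⊥ = 4+14·β' ≈ -0.238859 ∈ [-0.4, 0.6) ⇒ IN Λ

3, 9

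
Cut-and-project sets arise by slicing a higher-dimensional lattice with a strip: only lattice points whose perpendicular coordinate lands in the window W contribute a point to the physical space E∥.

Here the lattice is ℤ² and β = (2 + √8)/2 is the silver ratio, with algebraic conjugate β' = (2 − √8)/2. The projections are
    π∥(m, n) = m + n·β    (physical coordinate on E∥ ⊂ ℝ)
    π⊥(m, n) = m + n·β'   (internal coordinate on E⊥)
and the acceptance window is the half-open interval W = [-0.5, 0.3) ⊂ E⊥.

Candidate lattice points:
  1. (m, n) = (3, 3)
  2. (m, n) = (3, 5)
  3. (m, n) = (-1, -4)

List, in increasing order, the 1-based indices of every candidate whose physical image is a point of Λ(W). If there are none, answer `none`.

none

Compute β' = (2−√8)/2 = -0.41421, so π⊥(m,n) = m -0.41421·n.
#1 (3,3): internal coord 3 + (3)·β' = +1.75736; +1.75736 ∉ [-0.5, 0.3) → out
#2 (3,5): internal coord 3 + (5)·β' = +0.92893; +0.92893 ∉ [-0.5, 0.3) → out
#3 (-1,-4): internal coord -1 + (-4)·β' = +0.65685; +0.65685 ∉ [-0.5, 0.3) → out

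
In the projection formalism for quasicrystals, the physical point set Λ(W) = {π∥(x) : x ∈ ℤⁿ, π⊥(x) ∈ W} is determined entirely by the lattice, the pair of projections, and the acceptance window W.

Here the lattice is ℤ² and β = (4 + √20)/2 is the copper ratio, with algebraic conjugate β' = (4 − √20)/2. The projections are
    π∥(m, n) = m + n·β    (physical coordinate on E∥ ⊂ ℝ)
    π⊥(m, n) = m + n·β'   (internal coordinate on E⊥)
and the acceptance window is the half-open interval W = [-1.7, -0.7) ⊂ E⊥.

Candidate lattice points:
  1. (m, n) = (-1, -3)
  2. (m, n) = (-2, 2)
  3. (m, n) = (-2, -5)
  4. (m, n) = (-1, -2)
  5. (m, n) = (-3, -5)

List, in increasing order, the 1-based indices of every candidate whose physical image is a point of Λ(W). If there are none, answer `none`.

Compute β' = (4−√20)/2 = -0.236068, so π⊥(m,n) = m -0.236068·n.
#1 (-1,-3): internal coord -1 + (-3)·β' = -0.291796; -0.291796 ∉ [-1.7, -0.7) → out
#2 (-2,2): internal coord -2 + (2)·β' = -2.472136; -2.472136 ∉ [-1.7, -0.7) → out
#3 (-2,-5): internal coord -2 + (-5)·β' = -0.819660; -0.819660 ∈ [-1.7, -0.7) → IN Λ
#4 (-1,-2): internal coord -1 + (-2)·β' = -0.527864; -0.527864 ∉ [-1.7, -0.7) → out
#5 (-3,-5): internal coord -3 + (-5)·β' = -1.819660; -1.819660 ∉ [-1.7, -0.7) → out

3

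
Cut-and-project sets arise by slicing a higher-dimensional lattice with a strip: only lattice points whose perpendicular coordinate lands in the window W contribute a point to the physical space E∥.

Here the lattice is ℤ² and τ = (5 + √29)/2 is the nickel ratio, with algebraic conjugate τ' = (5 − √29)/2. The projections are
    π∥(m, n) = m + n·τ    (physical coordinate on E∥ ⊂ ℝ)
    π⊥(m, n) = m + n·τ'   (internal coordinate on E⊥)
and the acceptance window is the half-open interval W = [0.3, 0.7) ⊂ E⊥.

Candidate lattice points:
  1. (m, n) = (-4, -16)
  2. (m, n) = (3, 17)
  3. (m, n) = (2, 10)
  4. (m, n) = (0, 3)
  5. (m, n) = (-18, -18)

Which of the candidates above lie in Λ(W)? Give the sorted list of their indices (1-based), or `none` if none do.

Compute τ' = (5−√29)/2 = -0.19258, so π⊥(m,n) = m -0.19258·n.
#1 (-4,-16): internal coord -4 + (-16)·τ' = -0.91868; -0.91868 ∉ [0.3, 0.7) → out
#2 (3,17): internal coord 3 + (17)·τ' = -0.27390; -0.27390 ∉ [0.3, 0.7) → out
#3 (2,10): internal coord 2 + (10)·τ' = +0.07418; +0.07418 ∉ [0.3, 0.7) → out
#4 (0,3): internal coord 0 + (3)·τ' = -0.57775; -0.57775 ∉ [0.3, 0.7) → out
#5 (-18,-18): internal coord -18 + (-18)·τ' = -14.53352; -14.53352 ∉ [0.3, 0.7) → out

none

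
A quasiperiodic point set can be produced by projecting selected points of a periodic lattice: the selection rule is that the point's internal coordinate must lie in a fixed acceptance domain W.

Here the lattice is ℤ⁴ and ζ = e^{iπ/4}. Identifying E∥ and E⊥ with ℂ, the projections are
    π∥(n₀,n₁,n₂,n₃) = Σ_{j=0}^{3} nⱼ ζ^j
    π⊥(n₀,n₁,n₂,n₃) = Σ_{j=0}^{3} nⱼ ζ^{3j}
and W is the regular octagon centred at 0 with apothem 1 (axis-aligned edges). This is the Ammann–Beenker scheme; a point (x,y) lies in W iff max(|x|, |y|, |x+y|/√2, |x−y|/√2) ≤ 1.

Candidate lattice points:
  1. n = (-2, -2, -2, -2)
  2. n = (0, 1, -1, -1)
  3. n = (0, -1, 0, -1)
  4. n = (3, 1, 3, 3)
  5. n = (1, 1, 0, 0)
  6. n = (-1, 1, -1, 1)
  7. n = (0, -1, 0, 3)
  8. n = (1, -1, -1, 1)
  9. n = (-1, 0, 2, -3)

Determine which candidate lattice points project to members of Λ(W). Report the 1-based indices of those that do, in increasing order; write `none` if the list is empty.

With ζ = e^{iπ/4} the internal vectors are ζ^0,ζ^3,ζ^6,ζ^9.
candidate 1: n = (-2, -2, -2, -2) → π⊥ ≈ (-2.00000, -0.82843); max(|x|,|y|,|x±y|/√2) = 2.00000 > 1 ⇒ ∉ W
candidate 2: n = (0, 1, -1, -1) → π⊥ ≈ (-1.41421, +1.00000); max(|x|,|y|,|x±y|/√2) = 1.70711 > 1 ⇒ ∉ W
candidate 3: n = (0, -1, 0, -1) → π⊥ ≈ (+0.00000, -1.41421); max(|x|,|y|,|x±y|/√2) = 1.41421 > 1 ⇒ ∉ W
candidate 4: n = (3, 1, 3, 3) → π⊥ ≈ (+4.41421, -0.17157); max(|x|,|y|,|x±y|/√2) = 4.41421 > 1 ⇒ ∉ W
candidate 5: n = (1, 1, 0, 0) → π⊥ ≈ (+0.29289, +0.70711); max(|x|,|y|,|x±y|/√2) = 0.70711 ≤ 1 ⇒ ∈ W
candidate 6: n = (-1, 1, -1, 1) → π⊥ ≈ (-1.00000, +2.41421); max(|x|,|y|,|x±y|/√2) = 2.41421 > 1 ⇒ ∉ W
candidate 7: n = (0, -1, 0, 3) → π⊥ ≈ (+2.82843, +1.41421); max(|x|,|y|,|x±y|/√2) = 3.00000 > 1 ⇒ ∉ W
candidate 8: n = (1, -1, -1, 1) → π⊥ ≈ (+2.41421, +1.00000); max(|x|,|y|,|x±y|/√2) = 2.41421 > 1 ⇒ ∉ W
candidate 9: n = (-1, 0, 2, -3) → π⊥ ≈ (-3.12132, -4.12132); max(|x|,|y|,|x±y|/√2) = 5.12132 > 1 ⇒ ∉ W

5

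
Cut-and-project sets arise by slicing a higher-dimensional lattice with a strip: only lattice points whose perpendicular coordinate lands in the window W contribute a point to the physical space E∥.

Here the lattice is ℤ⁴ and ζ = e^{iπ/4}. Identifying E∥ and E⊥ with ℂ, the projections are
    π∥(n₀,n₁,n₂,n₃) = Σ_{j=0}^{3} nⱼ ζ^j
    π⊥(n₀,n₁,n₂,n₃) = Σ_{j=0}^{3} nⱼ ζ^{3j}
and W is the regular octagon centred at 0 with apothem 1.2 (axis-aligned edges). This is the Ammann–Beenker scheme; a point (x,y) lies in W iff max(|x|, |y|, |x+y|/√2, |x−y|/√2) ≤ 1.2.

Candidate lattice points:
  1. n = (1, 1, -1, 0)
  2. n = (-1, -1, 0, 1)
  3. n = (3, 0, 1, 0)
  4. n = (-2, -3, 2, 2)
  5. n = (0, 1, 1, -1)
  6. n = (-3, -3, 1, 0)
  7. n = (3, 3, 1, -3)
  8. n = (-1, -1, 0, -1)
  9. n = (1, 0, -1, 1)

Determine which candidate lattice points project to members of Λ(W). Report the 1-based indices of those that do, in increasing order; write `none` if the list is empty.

With ζ = e^{iπ/4} the internal vectors are ζ^0,ζ^3,ζ^6,ζ^9.
#1 (1, 1, -1, 0): internal (0.292893, 1.707107); octagon support 1.707107 vs apothem 1.2 → ∉ W
#2 (-1, -1, 0, 1): internal (0.414214, 0.000000); octagon support 0.414214 vs apothem 1.2 → ∈ W
#3 (3, 0, 1, 0): internal (3.000000, -1.000000); octagon support 3.000000 vs apothem 1.2 → ∉ W
#4 (-2, -3, 2, 2): internal (1.535534, -2.707107); octagon support 3.000000 vs apothem 1.2 → ∉ W
#5 (0, 1, 1, -1): internal (-1.414214, -1.000000); octagon support 1.707107 vs apothem 1.2 → ∉ W
#6 (-3, -3, 1, 0): internal (-0.878680, -3.121320); octagon support 3.121320 vs apothem 1.2 → ∉ W
#7 (3, 3, 1, -3): internal (-1.242641, -1.000000); octagon support 1.585786 vs apothem 1.2 → ∉ W
#8 (-1, -1, 0, -1): internal (-1.000000, -1.414214); octagon support 1.707107 vs apothem 1.2 → ∉ W
#9 (1, 0, -1, 1): internal (1.707107, 1.707107); octagon support 2.414214 vs apothem 1.2 → ∉ W

2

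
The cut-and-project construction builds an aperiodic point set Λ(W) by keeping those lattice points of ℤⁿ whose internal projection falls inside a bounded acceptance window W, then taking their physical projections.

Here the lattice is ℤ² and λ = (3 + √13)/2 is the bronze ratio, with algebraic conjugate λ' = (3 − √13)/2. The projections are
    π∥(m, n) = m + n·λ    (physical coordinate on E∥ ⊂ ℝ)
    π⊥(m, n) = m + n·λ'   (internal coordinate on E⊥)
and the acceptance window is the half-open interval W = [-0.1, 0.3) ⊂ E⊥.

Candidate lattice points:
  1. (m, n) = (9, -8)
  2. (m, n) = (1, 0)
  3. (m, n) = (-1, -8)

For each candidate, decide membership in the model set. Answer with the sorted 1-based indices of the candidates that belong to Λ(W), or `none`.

none

λ' = (3−√13)/2 ≈ -0.302776.
candidate 1: (m,n)=(9,-8) → π∥ = 9-8·λ ≈ -17.422205, π⊥ = 9-8·λ' ≈ 11.422205 ∉ [-0.1, 0.3) ⇒ out
candidate 2: (m,n)=(1,0) → π∥ = 1+0·λ ≈ 1.000000, π⊥ = 1+0·λ' ≈ 1.000000 ∉ [-0.1, 0.3) ⇒ out
candidate 3: (m,n)=(-1,-8) → π∥ = -1-8·λ ≈ -27.422205, π⊥ = -1-8·λ' ≈ 1.422205 ∉ [-0.1, 0.3) ⇒ out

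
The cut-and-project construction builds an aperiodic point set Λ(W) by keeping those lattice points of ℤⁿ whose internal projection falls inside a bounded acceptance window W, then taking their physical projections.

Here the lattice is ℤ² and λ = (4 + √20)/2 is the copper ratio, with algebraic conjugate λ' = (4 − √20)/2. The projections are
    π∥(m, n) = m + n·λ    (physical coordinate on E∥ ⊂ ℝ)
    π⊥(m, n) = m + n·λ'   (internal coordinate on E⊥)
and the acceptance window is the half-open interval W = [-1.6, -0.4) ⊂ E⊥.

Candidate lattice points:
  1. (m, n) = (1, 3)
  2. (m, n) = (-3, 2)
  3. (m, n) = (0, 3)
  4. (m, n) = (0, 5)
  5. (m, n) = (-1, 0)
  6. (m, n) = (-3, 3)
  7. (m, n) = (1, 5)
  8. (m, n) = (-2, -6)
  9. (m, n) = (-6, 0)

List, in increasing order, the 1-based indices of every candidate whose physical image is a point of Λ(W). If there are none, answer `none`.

3, 4, 5, 8

λ' = (4−√20)/2 ≈ -0.2361.
[1] lift (1,3): star map gives 0.2918; window check -1.6 ≤ 0.2918 < -0.4 is false → out
[2] lift (-3,2): star map gives -3.4721; window check -1.6 ≤ -3.4721 < -0.4 is false → out
[3] lift (0,3): star map gives -0.7082; window check -1.6 ≤ -0.7082 < -0.4 is true → IN Λ
[4] lift (0,5): star map gives -1.1803; window check -1.6 ≤ -1.1803 < -0.4 is true → IN Λ
[5] lift (-1,0): star map gives -1.0000; window check -1.6 ≤ -1.0000 < -0.4 is true → IN Λ
[6] lift (-3,3): star map gives -3.7082; window check -1.6 ≤ -3.7082 < -0.4 is false → out
[7] lift (1,5): star map gives -0.1803; window check -1.6 ≤ -0.1803 < -0.4 is false → out
[8] lift (-2,-6): star map gives -0.5836; window check -1.6 ≤ -0.5836 < -0.4 is true → IN Λ
[9] lift (-6,0): star map gives -6.0000; window check -1.6 ≤ -6.0000 < -0.4 is false → out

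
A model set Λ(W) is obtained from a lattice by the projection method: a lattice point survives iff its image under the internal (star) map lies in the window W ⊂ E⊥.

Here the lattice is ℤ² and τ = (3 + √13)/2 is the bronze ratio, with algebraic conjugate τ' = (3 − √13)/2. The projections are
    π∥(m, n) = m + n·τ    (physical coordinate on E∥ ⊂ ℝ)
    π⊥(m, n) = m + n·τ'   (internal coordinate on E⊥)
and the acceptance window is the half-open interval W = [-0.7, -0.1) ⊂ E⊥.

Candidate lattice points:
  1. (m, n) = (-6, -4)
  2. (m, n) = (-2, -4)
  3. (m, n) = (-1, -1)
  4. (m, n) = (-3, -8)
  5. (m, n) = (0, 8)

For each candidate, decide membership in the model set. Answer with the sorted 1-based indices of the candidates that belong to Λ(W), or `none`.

Numerically τ ≈ 3.30278 and τ' = −1/τ ≈ -0.30278.
[1] lift (-6,-4): star map gives -4.78890; window check -0.7 ≤ -4.78890 < -0.1 is false → out
[2] lift (-2,-4): star map gives -0.78890; window check -0.7 ≤ -0.78890 < -0.1 is false → out
[3] lift (-1,-1): star map gives -0.69722; window check -0.7 ≤ -0.69722 < -0.1 is true → IN Λ
[4] lift (-3,-8): star map gives -0.57779; window check -0.7 ≤ -0.57779 < -0.1 is true → IN Λ
[5] lift (0,8): star map gives -2.42221; window check -0.7 ≤ -2.42221 < -0.1 is false → out

3, 4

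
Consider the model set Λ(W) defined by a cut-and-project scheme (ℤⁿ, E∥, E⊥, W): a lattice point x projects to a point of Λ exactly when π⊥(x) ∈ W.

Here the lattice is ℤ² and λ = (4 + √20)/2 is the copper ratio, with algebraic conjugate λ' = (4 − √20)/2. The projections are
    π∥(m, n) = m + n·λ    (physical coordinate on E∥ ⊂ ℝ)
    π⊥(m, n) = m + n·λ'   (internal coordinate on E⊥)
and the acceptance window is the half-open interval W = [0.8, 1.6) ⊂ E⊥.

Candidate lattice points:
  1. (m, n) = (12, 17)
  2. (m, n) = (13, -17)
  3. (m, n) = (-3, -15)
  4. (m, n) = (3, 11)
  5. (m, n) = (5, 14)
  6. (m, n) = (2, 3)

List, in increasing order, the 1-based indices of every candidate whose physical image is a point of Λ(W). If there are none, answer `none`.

λ' = (4−√20)/2 ≈ -0.2361.
[1] lift (12,17): star map gives 7.9868; window check 0.8 ≤ 7.9868 < 1.6 is false → out
[2] lift (13,-17): star map gives 17.0132; window check 0.8 ≤ 17.0132 < 1.6 is false → out
[3] lift (-3,-15): star map gives 0.5410; window check 0.8 ≤ 0.5410 < 1.6 is false → out
[4] lift (3,11): star map gives 0.4033; window check 0.8 ≤ 0.4033 < 1.6 is false → out
[5] lift (5,14): star map gives 1.6950; window check 0.8 ≤ 1.6950 < 1.6 is false → out
[6] lift (2,3): star map gives 1.2918; window check 0.8 ≤ 1.2918 < 1.6 is true → IN Λ

6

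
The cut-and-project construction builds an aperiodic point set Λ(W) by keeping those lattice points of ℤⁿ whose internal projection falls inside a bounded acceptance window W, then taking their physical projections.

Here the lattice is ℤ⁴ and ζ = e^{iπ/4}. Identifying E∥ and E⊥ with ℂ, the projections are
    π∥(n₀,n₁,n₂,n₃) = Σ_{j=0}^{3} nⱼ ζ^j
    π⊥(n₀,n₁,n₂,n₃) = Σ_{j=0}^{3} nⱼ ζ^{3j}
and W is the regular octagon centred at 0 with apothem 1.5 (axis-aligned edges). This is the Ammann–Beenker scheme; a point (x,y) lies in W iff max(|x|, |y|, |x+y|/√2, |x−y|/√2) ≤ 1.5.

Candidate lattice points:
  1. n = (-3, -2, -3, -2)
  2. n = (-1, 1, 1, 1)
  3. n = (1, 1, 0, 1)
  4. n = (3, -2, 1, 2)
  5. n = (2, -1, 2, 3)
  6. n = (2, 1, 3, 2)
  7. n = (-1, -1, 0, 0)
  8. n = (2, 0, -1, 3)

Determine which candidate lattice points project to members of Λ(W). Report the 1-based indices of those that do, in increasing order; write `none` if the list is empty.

With ζ = e^{iπ/4} the internal vectors are ζ^0,ζ^3,ζ^6,ζ^9.
#1 (-3, -2, -3, -2): internal (-3.0000, 0.1716); octagon support 3.0000 vs apothem 1.5 → ∉ W
#2 (-1, 1, 1, 1): internal (-1.0000, 0.4142); octagon support 1.0000 vs apothem 1.5 → ∈ W
#3 (1, 1, 0, 1): internal (1.0000, 1.4142); octagon support 1.7071 vs apothem 1.5 → ∉ W
#4 (3, -2, 1, 2): internal (5.8284, -1.0000); octagon support 5.8284 vs apothem 1.5 → ∉ W
#5 (2, -1, 2, 3): internal (4.8284, -0.5858); octagon support 4.8284 vs apothem 1.5 → ∉ W
#6 (2, 1, 3, 2): internal (2.7071, -0.8787); octagon support 2.7071 vs apothem 1.5 → ∉ W
#7 (-1, -1, 0, 0): internal (-0.2929, -0.7071); octagon support 0.7071 vs apothem 1.5 → ∈ W
#8 (2, 0, -1, 3): internal (4.1213, 3.1213); octagon support 5.1213 vs apothem 1.5 → ∉ W

2, 7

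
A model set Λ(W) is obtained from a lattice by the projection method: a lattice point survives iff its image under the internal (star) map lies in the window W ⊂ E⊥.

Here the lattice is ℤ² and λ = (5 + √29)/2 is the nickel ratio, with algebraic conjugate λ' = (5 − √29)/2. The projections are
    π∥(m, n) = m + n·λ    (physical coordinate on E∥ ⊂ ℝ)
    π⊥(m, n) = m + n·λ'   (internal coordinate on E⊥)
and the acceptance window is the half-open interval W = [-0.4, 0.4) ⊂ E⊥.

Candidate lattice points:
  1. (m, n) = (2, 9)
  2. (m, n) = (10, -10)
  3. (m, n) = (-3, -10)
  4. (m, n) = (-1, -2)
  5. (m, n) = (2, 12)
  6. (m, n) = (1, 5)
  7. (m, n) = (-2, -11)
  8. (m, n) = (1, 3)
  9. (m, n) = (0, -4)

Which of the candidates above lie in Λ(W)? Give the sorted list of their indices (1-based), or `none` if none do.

1, 5, 6, 7

Numerically λ ≈ 5.1926 and λ' = −1/λ ≈ -0.1926.
candidate 1: (m,n)=(2,9) → π∥ = 2+9·λ ≈ 48.7332, π⊥ = 2+9·λ' ≈ 0.2668 ∈ [-0.4, 0.4) ⇒ IN Λ
candidate 2: (m,n)=(10,-10) → π∥ = 10-10·λ ≈ -41.9258, π⊥ = 10-10·λ' ≈ 11.9258 ∉ [-0.4, 0.4) ⇒ out
candidate 3: (m,n)=(-3,-10) → π∥ = -3-10·λ ≈ -54.9258, π⊥ = -3-10·λ' ≈ -1.0742 ∉ [-0.4, 0.4) ⇒ out
candidate 4: (m,n)=(-1,-2) → π∥ = -1-2·λ ≈ -11.3852, π⊥ = -1-2·λ' ≈ -0.6148 ∉ [-0.4, 0.4) ⇒ out
candidate 5: (m,n)=(2,12) → π∥ = 2+12·λ ≈ 64.3110, π⊥ = 2+12·λ' ≈ -0.3110 ∈ [-0.4, 0.4) ⇒ IN Λ
candidate 6: (m,n)=(1,5) → π∥ = 1+5·λ ≈ 26.9629, π⊥ = 1+5·λ' ≈ 0.0371 ∈ [-0.4, 0.4) ⇒ IN Λ
candidate 7: (m,n)=(-2,-11) → π∥ = -2-11·λ ≈ -59.1184, π⊥ = -2-11·λ' ≈ 0.1184 ∈ [-0.4, 0.4) ⇒ IN Λ
candidate 8: (m,n)=(1,3) → π∥ = 1+3·λ ≈ 16.5777, π⊥ = 1+3·λ' ≈ 0.4223 ∉ [-0.4, 0.4) ⇒ out
candidate 9: (m,n)=(0,-4) → π∥ = 0-4·λ ≈ -20.7703, π⊥ = 0-4·λ' ≈ 0.7703 ∉ [-0.4, 0.4) ⇒ out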